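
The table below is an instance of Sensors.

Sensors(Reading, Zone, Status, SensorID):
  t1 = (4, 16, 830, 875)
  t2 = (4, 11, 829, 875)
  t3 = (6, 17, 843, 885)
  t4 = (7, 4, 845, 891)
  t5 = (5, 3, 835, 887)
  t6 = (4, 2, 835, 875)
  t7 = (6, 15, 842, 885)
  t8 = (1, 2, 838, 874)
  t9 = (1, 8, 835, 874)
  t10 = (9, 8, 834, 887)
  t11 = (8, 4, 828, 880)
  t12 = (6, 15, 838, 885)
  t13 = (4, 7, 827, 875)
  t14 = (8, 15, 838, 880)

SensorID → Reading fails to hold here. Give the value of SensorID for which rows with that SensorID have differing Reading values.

887

SensorID=875: rows 1, 2, 6, 13 → Reading = 4, 4, 4, 4 ✓
SensorID=885: rows 3, 7, 12 → Reading = 6, 6, 6 ✓
SensorID=891: row 4 → Reading = 7 ✓
SensorID=887: rows 5, 10 → Reading takes values {5, 9} — violation
SensorID=874: rows 8, 9 → Reading = 1, 1 ✓
SensorID=880: rows 11, 14 → Reading = 8, 8 ✓
The only SensorID value with inconsistent Reading is SensorID=887.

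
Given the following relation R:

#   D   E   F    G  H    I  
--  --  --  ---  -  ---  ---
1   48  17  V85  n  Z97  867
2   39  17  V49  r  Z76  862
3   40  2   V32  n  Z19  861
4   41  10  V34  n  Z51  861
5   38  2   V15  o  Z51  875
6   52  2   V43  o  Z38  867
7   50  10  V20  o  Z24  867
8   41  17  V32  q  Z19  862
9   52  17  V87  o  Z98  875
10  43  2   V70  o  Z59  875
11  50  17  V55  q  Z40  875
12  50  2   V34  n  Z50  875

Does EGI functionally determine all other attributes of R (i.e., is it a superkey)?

Rows 5 and 10 have the same EGI value (E=2, G=o, I=875) but are distinct tuples, so EGI does not determine every attribute — not a superkey.

No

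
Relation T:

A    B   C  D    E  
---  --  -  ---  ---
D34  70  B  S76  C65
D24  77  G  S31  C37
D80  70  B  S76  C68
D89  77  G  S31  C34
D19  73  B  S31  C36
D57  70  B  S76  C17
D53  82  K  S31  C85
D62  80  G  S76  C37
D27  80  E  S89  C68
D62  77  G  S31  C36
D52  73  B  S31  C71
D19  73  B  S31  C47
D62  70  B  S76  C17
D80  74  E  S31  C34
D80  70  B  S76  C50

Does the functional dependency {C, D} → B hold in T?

(C=B, D=S76): 5 rows → B = 70, 70, 70, 70, 70 ✓
(C=G, D=S31): 3 rows → B = 77, 77, 77 ✓
(C=B, D=S31): 3 rows → B = 73, 73, 73 ✓
(C=K, D=S31): 1 row → B = 82 ✓
(C=G, D=S76): 1 row → B = 80 ✓
(C=E, D=S89): 1 row → B = 80 ✓
(C=E, D=S31): 1 row → B = 74 ✓
Every {C, D} value is associated with a single B value, so {C, D} → B holds.

Yes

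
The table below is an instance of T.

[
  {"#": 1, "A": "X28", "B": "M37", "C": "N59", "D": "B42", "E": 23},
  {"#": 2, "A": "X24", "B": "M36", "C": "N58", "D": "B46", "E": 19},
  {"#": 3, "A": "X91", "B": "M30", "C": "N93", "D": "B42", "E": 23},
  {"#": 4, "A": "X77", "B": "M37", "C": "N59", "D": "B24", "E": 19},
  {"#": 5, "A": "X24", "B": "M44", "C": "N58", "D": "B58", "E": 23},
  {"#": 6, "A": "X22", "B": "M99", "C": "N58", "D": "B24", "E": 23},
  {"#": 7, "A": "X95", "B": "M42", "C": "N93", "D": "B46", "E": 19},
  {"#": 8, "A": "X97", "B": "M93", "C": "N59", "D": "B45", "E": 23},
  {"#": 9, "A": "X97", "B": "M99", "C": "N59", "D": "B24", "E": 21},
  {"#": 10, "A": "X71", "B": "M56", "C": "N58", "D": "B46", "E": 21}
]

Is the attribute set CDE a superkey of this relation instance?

All 10 rows have distinct CDE values, so CDE → (all attributes) holds and CDE is a superkey.

Yes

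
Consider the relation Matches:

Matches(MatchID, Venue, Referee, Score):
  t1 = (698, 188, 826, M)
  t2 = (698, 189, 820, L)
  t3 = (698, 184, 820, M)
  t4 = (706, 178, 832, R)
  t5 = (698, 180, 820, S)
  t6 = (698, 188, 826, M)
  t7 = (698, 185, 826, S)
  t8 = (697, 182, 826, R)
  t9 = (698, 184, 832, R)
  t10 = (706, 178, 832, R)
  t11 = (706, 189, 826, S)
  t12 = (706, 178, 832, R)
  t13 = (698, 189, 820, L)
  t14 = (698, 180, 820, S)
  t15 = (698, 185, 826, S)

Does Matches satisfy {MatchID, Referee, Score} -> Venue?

Yes

(MatchID=698, Referee=826, Score=M): rows 1, 6 → Venue = 188, 188 ✓
(MatchID=698, Referee=820, Score=L): rows 2, 13 → Venue = 189, 189 ✓
(MatchID=698, Referee=820, Score=M): row 3 → Venue = 184 ✓
(MatchID=706, Referee=832, Score=R): rows 4, 10, 12 → Venue = 178, 178, 178 ✓
(MatchID=698, Referee=820, Score=S): rows 5, 14 → Venue = 180, 180 ✓
(MatchID=698, Referee=826, Score=S): rows 7, 15 → Venue = 185, 185 ✓
(MatchID=697, Referee=826, Score=R): row 8 → Venue = 182 ✓
(MatchID=698, Referee=832, Score=R): row 9 → Venue = 184 ✓
(MatchID=706, Referee=826, Score=S): row 11 → Venue = 189 ✓
Every {MatchID, Referee, Score} value is associated with a single Venue value, so {MatchID, Referee, Score} -> Venue holds.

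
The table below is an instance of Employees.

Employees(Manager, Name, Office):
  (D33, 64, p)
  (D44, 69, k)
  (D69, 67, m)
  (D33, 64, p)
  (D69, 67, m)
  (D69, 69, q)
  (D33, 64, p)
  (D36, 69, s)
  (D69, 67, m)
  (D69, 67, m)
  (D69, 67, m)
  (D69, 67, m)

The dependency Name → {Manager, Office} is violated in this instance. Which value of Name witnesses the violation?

Name=64: 3 rows → {Manager,Office} = (D33, p), (D33, p), (D33, p) ✓
Name=69: 3 rows → {Manager,Office} takes values {(D44, k), (D69, q), (D36, s)} — violation
Name=67: 6 rows → {Manager,Office} = (D69, m), (D69, m), (D69, m), (D69, m), (D69, m), (D69, m) ✓
The only Name value with inconsistent RHS is Name=69.

69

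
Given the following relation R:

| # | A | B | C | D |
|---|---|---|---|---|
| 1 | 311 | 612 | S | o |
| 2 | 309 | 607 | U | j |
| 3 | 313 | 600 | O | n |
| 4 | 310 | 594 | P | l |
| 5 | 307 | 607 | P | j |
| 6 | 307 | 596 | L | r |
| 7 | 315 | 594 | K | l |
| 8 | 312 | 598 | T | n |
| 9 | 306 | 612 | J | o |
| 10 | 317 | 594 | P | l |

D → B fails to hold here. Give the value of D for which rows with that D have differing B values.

n

D=o: rows 1, 9 → B = 612, 612 ✓
D=j: rows 2, 5 → B = 607, 607 ✓
D=n: rows 3, 8 → B takes values {600, 598} — violation
D=l: rows 4, 7, 10 → B = 594, 594, 594 ✓
D=r: row 6 → B = 596 ✓
The only D value with inconsistent B is D=n.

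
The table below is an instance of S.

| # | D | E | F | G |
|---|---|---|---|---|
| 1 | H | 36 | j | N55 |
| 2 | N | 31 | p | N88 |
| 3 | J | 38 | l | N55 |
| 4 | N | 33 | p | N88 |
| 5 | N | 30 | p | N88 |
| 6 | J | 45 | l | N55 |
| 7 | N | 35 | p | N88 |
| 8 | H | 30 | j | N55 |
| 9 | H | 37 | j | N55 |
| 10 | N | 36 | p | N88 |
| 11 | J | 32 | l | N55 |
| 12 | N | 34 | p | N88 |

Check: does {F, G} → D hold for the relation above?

Yes

(F=j, G=N55): rows 1, 8, 9 → D = H, H, H ✓
(F=p, G=N88): rows 2, 4, 5, 7, 10, 12 → D = N, N, N, N, N, N ✓
(F=l, G=N55): rows 3, 6, 11 → D = J, J, J ✓
Every {F, G} value is associated with a single D value, so {F, G} → D holds.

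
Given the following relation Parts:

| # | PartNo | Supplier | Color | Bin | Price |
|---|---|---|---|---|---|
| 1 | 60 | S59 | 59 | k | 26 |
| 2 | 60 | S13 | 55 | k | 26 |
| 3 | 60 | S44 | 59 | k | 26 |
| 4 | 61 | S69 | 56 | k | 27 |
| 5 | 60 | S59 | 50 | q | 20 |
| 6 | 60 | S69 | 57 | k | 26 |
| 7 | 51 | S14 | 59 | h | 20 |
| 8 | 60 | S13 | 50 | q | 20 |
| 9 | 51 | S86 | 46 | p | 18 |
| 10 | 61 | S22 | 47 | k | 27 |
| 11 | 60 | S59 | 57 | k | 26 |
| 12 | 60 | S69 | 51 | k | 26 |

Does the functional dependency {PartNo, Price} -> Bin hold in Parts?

(PartNo=60, Price=26): rows 1, 2, 3, 6, 11, 12 → Bin = k, k, k, k, k, k ✓
(PartNo=61, Price=27): rows 4, 10 → Bin = k, k ✓
(PartNo=60, Price=20): rows 5, 8 → Bin = q, q ✓
(PartNo=51, Price=20): row 7 → Bin = h ✓
(PartNo=51, Price=18): row 9 → Bin = p ✓
Every {PartNo, Price} value is associated with a single Bin value, so {PartNo, Price} -> Bin holds.

Yes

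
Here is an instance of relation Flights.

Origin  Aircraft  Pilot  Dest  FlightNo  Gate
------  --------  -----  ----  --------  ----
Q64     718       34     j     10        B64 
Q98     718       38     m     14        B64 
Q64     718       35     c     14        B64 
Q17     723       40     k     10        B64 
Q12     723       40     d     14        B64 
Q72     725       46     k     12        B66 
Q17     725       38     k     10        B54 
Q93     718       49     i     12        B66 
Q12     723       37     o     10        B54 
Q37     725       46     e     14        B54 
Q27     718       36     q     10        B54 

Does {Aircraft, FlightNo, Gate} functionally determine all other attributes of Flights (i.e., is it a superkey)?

No

Two distinct rows share (Aircraft=718, FlightNo=14, Gate=B64), so {Aircraft, FlightNo, Gate} does not determine every attribute — not a superkey.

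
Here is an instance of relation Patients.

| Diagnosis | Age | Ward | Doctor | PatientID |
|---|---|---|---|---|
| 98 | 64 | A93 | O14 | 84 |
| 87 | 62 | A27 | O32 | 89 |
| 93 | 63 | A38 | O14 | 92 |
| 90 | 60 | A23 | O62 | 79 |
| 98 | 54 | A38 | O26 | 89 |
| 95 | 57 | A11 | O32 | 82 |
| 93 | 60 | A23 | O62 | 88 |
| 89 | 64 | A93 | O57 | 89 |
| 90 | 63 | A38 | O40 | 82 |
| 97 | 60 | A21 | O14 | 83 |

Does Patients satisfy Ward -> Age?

Ward=A93: 2 rows → Age = 64, 64 ✓
Ward=A27: 1 row → Age = 62 ✓
Ward=A38: 3 rows → Age takes values {63, 54} — violation
Ward=A23: 2 rows → Age = 60, 60 ✓
Ward=A11: 1 row → Age = 57 ✓
Ward=A21: 1 row → Age = 60 ✓
Two rows agree on Ward but differ on Age, so Ward -> Age does not hold.

No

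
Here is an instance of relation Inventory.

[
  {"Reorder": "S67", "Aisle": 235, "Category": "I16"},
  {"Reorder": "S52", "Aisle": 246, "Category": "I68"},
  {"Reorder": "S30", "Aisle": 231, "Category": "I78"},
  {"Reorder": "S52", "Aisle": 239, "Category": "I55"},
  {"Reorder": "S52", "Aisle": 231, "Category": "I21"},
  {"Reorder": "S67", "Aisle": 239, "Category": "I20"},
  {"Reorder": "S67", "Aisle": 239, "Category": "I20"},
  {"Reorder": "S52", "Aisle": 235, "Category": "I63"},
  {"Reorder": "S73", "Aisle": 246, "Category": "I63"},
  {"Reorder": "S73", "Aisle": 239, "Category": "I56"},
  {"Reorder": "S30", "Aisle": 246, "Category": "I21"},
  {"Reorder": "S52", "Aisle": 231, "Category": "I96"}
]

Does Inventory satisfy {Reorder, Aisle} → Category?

No

(Reorder=S67, Aisle=235): 1 row → Category = I16 ✓
(Reorder=S52, Aisle=246): 1 row → Category = I68 ✓
(Reorder=S30, Aisle=231): 1 row → Category = I78 ✓
(Reorder=S52, Aisle=239): 1 row → Category = I55 ✓
(Reorder=S52, Aisle=231): 2 rows → Category takes values {I21, I96} — violation
(Reorder=S67, Aisle=239): 2 rows → Category = I20, I20 ✓
(Reorder=S52, Aisle=235): 1 row → Category = I63 ✓
(Reorder=S73, Aisle=246): 1 row → Category = I63 ✓
(Reorder=S73, Aisle=239): 1 row → Category = I56 ✓
(Reorder=S30, Aisle=246): 1 row → Category = I21 ✓
Two rows agree on {Reorder, Aisle} but differ on Category, so {Reorder, Aisle} → Category does not hold.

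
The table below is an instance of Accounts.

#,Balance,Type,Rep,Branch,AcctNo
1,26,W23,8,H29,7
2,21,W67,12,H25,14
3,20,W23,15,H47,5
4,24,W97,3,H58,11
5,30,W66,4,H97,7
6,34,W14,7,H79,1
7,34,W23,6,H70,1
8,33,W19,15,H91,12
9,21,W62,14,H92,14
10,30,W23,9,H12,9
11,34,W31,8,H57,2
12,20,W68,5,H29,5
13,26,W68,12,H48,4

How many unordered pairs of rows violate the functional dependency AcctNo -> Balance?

AcctNo=7: violating pairs (1,5) — 1 pair.
AcctNo=14: all 2 rows agree on Balance — 0 pairs.
AcctNo=5: all 2 rows agree on Balance — 0 pairs.
AcctNo=1: all 2 rows agree on Balance — 0 pairs.

1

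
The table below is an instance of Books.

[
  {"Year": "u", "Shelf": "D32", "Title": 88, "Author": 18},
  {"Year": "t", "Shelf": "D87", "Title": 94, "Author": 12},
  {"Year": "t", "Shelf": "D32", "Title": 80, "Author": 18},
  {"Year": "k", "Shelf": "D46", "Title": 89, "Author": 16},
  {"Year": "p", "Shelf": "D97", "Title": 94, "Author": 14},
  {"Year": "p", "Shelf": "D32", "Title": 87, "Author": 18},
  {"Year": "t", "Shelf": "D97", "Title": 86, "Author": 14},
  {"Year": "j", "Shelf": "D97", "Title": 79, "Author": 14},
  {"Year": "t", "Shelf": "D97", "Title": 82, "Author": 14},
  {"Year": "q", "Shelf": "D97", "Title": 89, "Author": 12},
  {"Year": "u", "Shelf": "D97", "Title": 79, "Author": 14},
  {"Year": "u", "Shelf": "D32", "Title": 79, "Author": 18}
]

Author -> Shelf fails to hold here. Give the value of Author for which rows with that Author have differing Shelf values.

12

Author=18: 4 rows → Shelf = D32, D32, D32, D32 ✓
Author=12: 2 rows → Shelf takes values {D87, D97} — violation
Author=16: 1 row → Shelf = D46 ✓
Author=14: 5 rows → Shelf = D97, D97, D97, D97, D97 ✓
The only Author value with inconsistent Shelf is Author=12.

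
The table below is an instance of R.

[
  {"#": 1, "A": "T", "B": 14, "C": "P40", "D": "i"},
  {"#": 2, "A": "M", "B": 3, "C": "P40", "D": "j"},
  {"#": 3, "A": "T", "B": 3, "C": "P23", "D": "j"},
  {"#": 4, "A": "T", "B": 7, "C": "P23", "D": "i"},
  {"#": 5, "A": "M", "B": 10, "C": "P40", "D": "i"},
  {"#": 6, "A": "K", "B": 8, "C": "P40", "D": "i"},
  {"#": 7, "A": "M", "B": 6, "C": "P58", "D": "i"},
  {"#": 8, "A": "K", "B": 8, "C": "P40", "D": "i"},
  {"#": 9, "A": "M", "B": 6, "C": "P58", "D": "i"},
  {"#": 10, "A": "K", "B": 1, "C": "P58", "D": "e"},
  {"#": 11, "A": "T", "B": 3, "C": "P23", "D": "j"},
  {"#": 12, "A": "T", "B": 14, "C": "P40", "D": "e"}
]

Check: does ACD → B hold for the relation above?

(A=T, C=P40, D=i): row 1 → B = 14 ✓
(A=M, C=P40, D=j): row 2 → B = 3 ✓
(A=T, C=P23, D=j): rows 3, 11 → B = 3, 3 ✓
(A=T, C=P23, D=i): row 4 → B = 7 ✓
(A=M, C=P40, D=i): row 5 → B = 10 ✓
(A=K, C=P40, D=i): rows 6, 8 → B = 8, 8 ✓
(A=M, C=P58, D=i): rows 7, 9 → B = 6, 6 ✓
(A=K, C=P58, D=e): row 10 → B = 1 ✓
(A=T, C=P40, D=e): row 12 → B = 14 ✓
Every ACD value is associated with a single B value, so ACD → B holds.

Yes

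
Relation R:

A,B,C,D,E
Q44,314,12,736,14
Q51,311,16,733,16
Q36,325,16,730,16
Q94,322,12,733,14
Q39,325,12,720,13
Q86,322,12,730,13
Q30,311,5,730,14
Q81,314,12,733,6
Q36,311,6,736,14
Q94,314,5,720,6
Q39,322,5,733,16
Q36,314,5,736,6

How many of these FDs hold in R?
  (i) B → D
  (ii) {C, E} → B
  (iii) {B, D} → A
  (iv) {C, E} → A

0

(i) B → D: B=314: 4 rows → D takes values {736, 733, 720} — violation; B=311: 3 rows → D takes values {733, 730, 736} — violation; B=325: 2 rows → D takes values {730, 720} — violation; B=322: 3 rows → D takes values {733, 730} — violation — fails.
(ii) {C, E} → B: (C=12, E=14): 2 rows → B takes values {314, 322} — violation; (C=16, E=16): 2 rows → B takes values {311, 325} — violation; (C=12, E=13): 2 rows → B takes values {325, 322} — violation — fails.
(iii) {B, D} → A: (B=314, D=736): 2 rows → A takes values {Q44, Q36} — violation; (B=322, D=733): 2 rows → A takes values {Q94, Q39} — violation — fails.
(iv) {C, E} → A: (C=12, E=14): 2 rows → A takes values {Q44, Q94} — violation; (C=16, E=16): 2 rows → A takes values {Q51, Q36} — violation; (C=12, E=13): 2 rows → A takes values {Q39, Q86} — violation; (C=5, E=6): 2 rows → A takes values {Q94, Q36} — violation — fails.
None of the 4 dependencies hold.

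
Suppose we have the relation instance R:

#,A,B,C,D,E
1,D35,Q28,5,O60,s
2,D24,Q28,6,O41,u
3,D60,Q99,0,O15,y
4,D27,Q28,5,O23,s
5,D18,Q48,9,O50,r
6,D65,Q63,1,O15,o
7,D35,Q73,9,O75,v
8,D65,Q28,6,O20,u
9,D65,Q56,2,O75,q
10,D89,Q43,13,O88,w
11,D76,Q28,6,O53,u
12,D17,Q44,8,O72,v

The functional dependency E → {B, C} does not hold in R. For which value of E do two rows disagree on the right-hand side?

E=s: rows 1, 4 → {B,C} = (Q28, 5), (Q28, 5) ✓
E=u: rows 2, 8, 11 → {B,C} = (Q28, 6), (Q28, 6), (Q28, 6) ✓
E=y: row 3 → {B,C} = (Q99, 0) ✓
E=r: row 5 → {B,C} = (Q48, 9) ✓
E=o: row 6 → {B,C} = (Q63, 1) ✓
E=v: rows 7, 12 → {B,C} takes values {(Q73, 9), (Q44, 8)} — violation
E=q: row 9 → {B,C} = (Q56, 2) ✓
E=w: row 10 → {B,C} = (Q43, 13) ✓
The only E value with inconsistent RHS is E=v.

v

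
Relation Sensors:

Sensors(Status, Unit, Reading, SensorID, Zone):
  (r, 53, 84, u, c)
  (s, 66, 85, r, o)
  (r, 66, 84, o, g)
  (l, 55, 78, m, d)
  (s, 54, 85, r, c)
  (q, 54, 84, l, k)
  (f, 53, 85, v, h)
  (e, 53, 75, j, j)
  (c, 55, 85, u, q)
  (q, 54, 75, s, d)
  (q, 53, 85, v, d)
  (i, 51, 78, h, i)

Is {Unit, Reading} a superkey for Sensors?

Two distinct rows share (Unit=53, Reading=85), so {Unit, Reading} does not determine every attribute — not a superkey.

No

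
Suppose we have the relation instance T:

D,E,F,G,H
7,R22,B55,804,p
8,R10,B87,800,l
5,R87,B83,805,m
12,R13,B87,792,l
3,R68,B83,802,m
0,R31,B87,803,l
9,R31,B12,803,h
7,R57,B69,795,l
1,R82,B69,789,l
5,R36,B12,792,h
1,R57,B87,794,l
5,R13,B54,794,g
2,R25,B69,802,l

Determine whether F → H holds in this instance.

F=B55: 1 row → H = p ✓
F=B87: 4 rows → H = l, l, l, l ✓
F=B83: 2 rows → H = m, m ✓
F=B12: 2 rows → H = h, h ✓
F=B69: 3 rows → H = l, l, l ✓
F=B54: 1 row → H = g ✓
Every F value is associated with a single H value, so F → H holds.

Yes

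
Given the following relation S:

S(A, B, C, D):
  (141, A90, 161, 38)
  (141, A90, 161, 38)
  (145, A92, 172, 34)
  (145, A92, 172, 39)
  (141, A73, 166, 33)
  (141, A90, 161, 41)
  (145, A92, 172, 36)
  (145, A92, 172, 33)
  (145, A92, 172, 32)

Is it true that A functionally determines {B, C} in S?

A=141: 4 rows → {B,C} takes values {(A90, 161), (A73, 166)} — violation
A=145: 5 rows → {B,C} = (A92, 172), (A92, 172), (A92, 172), (A92, 172), (A92, 172) ✓
Two rows agree on A but differ on {B, C}, so A → {B, C} does not hold.

No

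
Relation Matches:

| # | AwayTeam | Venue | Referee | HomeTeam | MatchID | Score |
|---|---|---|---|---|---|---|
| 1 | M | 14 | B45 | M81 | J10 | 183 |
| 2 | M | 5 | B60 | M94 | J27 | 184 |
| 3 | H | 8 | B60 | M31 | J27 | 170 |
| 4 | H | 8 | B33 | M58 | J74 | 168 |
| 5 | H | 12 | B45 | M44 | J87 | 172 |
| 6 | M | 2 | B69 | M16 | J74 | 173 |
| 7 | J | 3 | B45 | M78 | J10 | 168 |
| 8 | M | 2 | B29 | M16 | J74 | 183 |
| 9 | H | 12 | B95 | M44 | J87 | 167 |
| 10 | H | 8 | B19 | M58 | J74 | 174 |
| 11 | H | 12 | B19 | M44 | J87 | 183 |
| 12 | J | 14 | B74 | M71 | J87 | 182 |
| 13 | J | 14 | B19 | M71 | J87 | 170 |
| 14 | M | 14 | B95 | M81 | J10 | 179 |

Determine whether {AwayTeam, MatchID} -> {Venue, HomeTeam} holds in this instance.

(AwayTeam=M, MatchID=J10): rows 1, 14 → {Venue,HomeTeam} = (14, M81), (14, M81) ✓
(AwayTeam=M, MatchID=J27): row 2 → {Venue,HomeTeam} = (5, M94) ✓
(AwayTeam=H, MatchID=J27): row 3 → {Venue,HomeTeam} = (8, M31) ✓
(AwayTeam=H, MatchID=J74): rows 4, 10 → {Venue,HomeTeam} = (8, M58), (8, M58) ✓
(AwayTeam=H, MatchID=J87): rows 5, 9, 11 → {Venue,HomeTeam} = (12, M44), (12, M44), (12, M44) ✓
(AwayTeam=M, MatchID=J74): rows 6, 8 → {Venue,HomeTeam} = (2, M16), (2, M16) ✓
(AwayTeam=J, MatchID=J10): row 7 → {Venue,HomeTeam} = (3, M78) ✓
(AwayTeam=J, MatchID=J87): rows 12, 13 → {Venue,HomeTeam} = (14, M71), (14, M71) ✓
Every {AwayTeam, MatchID} value is associated with a single {Venue, HomeTeam} value, so {AwayTeam, MatchID} -> {Venue, HomeTeam} holds.

Yes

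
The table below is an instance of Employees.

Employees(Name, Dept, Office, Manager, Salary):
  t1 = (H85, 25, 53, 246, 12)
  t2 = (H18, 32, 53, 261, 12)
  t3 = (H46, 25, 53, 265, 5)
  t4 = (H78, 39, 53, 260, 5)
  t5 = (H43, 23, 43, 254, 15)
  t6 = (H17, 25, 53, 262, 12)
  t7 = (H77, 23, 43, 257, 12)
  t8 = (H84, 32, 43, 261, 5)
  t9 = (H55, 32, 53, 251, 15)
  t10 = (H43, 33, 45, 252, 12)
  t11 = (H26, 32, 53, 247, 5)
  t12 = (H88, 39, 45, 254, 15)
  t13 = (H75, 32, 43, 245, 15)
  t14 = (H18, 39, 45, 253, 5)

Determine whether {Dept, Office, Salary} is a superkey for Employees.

Rows 1 and 6 have the same {Dept, Office, Salary} value (Dept=25, Office=53, Salary=12) but are distinct tuples, so {Dept, Office, Salary} does not determine every attribute — not a superkey.

No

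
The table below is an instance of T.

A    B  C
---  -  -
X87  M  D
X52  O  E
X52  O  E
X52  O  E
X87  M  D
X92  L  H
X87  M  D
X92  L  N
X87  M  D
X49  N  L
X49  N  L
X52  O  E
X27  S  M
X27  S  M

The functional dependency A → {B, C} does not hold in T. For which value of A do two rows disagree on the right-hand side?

X92

A=X87: 4 rows → {B,C} = (M, D), (M, D), (M, D), (M, D) ✓
A=X52: 4 rows → {B,C} = (O, E), (O, E), (O, E), (O, E) ✓
A=X92: 2 rows → {B,C} takes values {(L, H), (L, N)} — violation
A=X49: 2 rows → {B,C} = (N, L), (N, L) ✓
A=X27: 2 rows → {B,C} = (S, M), (S, M) ✓
The only A value with inconsistent RHS is A=X92.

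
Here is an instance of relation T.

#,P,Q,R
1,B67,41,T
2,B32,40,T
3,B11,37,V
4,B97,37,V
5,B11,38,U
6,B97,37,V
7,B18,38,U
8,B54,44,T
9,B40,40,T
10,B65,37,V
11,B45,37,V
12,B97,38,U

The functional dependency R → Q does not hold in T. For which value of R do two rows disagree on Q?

R=T: rows 1, 2, 8, 9 → Q takes values {41, 40, 44} — violation
R=V: rows 3, 4, 6, 10, 11 → Q = 37, 37, 37, 37, 37 ✓
R=U: rows 5, 7, 12 → Q = 38, 38, 38 ✓
The only R value with inconsistent Q is R=T.

T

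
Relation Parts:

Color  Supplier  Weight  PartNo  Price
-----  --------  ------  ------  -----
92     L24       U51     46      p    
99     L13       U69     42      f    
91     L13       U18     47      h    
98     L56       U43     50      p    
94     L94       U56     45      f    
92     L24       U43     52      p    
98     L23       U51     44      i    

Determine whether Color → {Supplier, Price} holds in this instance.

Color=92: 2 rows → {Supplier,Price} = (L24, p), (L24, p) ✓
Color=99: 1 row → {Supplier,Price} = (L13, f) ✓
Color=91: 1 row → {Supplier,Price} = (L13, h) ✓
Color=98: 2 rows → {Supplier,Price} takes values {(L56, p), (L23, i)} — violation
Color=94: 1 row → {Supplier,Price} = (L94, f) ✓
Two rows agree on Color but differ on {Supplier, Price}, so Color → {Supplier, Price} does not hold.

No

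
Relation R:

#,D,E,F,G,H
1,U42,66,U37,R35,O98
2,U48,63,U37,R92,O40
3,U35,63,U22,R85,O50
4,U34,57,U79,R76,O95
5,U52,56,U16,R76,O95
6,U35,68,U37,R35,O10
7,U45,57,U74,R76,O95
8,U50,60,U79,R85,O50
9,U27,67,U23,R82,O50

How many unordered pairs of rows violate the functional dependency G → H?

G=R35: violating pairs (1,6) — 1 pair.
G=R85: all 2 rows agree on H — 0 pairs.
G=R76: all 3 rows agree on H — 0 pairs.

1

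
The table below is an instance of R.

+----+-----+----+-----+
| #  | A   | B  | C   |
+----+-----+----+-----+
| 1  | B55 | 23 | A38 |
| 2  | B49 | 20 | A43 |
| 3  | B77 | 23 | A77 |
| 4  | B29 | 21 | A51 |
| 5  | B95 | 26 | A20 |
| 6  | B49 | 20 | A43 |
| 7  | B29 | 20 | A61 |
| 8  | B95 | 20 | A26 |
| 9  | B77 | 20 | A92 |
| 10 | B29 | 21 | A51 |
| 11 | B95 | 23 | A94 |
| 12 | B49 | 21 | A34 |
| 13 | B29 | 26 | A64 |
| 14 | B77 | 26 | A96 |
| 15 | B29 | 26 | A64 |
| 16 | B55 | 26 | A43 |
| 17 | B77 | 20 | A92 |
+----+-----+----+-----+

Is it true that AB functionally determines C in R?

Yes

(A=B55, B=23): row 1 → C = A38 ✓
(A=B49, B=20): rows 2, 6 → C = A43, A43 ✓
(A=B77, B=23): row 3 → C = A77 ✓
(A=B29, B=21): rows 4, 10 → C = A51, A51 ✓
(A=B95, B=26): row 5 → C = A20 ✓
(A=B29, B=20): row 7 → C = A61 ✓
(A=B95, B=20): row 8 → C = A26 ✓
(A=B77, B=20): rows 9, 17 → C = A92, A92 ✓
(A=B95, B=23): row 11 → C = A94 ✓
(A=B49, B=21): row 12 → C = A34 ✓
(A=B29, B=26): rows 13, 15 → C = A64, A64 ✓
(A=B77, B=26): row 14 → C = A96 ✓
(A=B55, B=26): row 16 → C = A43 ✓
Every AB value is associated with a single C value, so AB → C holds.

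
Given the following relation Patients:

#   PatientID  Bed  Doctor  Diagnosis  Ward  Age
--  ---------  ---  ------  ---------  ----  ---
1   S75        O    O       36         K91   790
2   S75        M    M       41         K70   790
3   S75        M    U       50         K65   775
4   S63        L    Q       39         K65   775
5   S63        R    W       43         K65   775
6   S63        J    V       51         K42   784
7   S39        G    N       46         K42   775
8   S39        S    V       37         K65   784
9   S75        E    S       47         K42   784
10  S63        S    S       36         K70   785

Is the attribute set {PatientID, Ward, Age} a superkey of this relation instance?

Rows 4 and 5 have the same {PatientID, Ward, Age} value (PatientID=S63, Ward=K65, Age=775) but are distinct tuples, so {PatientID, Ward, Age} does not determine every attribute — not a superkey.

No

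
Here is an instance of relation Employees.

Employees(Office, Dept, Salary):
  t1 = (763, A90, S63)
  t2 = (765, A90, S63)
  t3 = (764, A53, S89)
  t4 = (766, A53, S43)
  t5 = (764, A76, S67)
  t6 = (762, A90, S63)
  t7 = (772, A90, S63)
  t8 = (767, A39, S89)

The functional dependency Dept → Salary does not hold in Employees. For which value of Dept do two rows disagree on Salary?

A53

Dept=A90: rows 1, 2, 6, 7 → Salary = S63, S63, S63, S63 ✓
Dept=A53: rows 3, 4 → Salary takes values {S89, S43} — violation
Dept=A76: row 5 → Salary = S67 ✓
Dept=A39: row 8 → Salary = S89 ✓
The only Dept value with inconsistent Salary is Dept=A53.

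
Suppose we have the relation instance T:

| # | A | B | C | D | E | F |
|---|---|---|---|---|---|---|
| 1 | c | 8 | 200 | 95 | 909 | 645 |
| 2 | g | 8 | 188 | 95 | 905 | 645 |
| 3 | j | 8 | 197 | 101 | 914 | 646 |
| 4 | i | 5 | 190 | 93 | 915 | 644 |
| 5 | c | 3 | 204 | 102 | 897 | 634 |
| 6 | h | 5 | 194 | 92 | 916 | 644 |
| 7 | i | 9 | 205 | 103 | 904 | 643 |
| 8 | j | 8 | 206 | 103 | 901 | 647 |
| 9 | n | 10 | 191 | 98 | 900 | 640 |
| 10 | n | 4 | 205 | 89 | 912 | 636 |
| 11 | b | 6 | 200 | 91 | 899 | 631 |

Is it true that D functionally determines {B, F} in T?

D=95: rows 1, 2 → {B,F} = (8, 645), (8, 645) ✓
D=101: row 3 → {B,F} = (8, 646) ✓
D=93: row 4 → {B,F} = (5, 644) ✓
D=102: row 5 → {B,F} = (3, 634) ✓
D=92: row 6 → {B,F} = (5, 644) ✓
D=103: rows 7, 8 → {B,F} takes values {(9, 643), (8, 647)} — violation
D=98: row 9 → {B,F} = (10, 640) ✓
D=89: row 10 → {B,F} = (4, 636) ✓
D=91: row 11 → {B,F} = (6, 631) ✓
Two rows agree on D but differ on {B, F}, so D -> {B, F} does not hold.

No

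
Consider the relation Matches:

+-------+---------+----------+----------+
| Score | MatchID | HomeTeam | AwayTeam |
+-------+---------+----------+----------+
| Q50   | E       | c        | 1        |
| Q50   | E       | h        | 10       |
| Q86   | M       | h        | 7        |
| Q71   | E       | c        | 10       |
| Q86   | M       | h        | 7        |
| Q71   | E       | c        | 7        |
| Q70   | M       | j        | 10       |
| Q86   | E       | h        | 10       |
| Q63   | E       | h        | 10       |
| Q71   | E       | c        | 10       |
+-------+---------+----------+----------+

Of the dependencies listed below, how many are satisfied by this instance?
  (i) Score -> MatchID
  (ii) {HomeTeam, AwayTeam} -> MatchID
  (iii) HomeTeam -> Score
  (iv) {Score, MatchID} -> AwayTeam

1

(i) Score -> MatchID: Score=Q86: 3 rows → MatchID takes values {M, E} — violation — fails.
(ii) {HomeTeam, AwayTeam} -> MatchID: every LHS value maps to a single RHS value — holds.
(iii) HomeTeam -> Score: HomeTeam=c: 4 rows → Score takes values {Q50, Q71} — violation; HomeTeam=h: 5 rows → Score takes values {Q50, Q86, Q63} — violation — fails.
(iv) {Score, MatchID} -> AwayTeam: (Score=Q50, MatchID=E): 2 rows → AwayTeam takes values {1, 10} — violation; (Score=Q71, MatchID=E): 3 rows → AwayTeam takes values {10, 7} — violation — fails.
1 of the 4 dependencies holds.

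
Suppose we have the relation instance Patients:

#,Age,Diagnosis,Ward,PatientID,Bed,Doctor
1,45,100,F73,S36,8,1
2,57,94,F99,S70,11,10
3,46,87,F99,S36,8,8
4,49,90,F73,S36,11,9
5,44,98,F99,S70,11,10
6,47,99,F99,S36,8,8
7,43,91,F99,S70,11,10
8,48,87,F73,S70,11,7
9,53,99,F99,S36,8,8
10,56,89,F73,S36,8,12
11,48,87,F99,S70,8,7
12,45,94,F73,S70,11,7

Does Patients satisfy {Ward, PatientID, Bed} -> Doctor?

(Ward=F73, PatientID=S36, Bed=8): rows 1, 10 → Doctor takes values {1, 12} — violation
(Ward=F99, PatientID=S70, Bed=11): rows 2, 5, 7 → Doctor = 10, 10, 10 ✓
(Ward=F99, PatientID=S36, Bed=8): rows 3, 6, 9 → Doctor = 8, 8, 8 ✓
(Ward=F73, PatientID=S36, Bed=11): row 4 → Doctor = 9 ✓
(Ward=F73, PatientID=S70, Bed=11): rows 8, 12 → Doctor = 7, 7 ✓
(Ward=F99, PatientID=S70, Bed=8): row 11 → Doctor = 7 ✓
Two rows agree on {Ward, PatientID, Bed} but differ on Doctor, so {Ward, PatientID, Bed} -> Doctor does not hold.

No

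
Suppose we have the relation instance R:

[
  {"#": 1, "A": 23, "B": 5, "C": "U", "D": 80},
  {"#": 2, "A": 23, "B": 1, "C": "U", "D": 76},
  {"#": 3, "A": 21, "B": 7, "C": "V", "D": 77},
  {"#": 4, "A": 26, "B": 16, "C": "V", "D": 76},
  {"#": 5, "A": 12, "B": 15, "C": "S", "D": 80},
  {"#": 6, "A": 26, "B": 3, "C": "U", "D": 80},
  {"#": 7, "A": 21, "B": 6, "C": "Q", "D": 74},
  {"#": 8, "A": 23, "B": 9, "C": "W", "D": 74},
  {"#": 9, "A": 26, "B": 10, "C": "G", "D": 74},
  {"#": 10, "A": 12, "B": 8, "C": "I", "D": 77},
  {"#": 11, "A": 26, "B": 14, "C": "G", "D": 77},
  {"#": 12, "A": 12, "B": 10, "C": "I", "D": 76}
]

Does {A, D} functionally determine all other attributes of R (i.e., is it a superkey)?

All 12 rows have distinct {A, D} values, so {A, D} → (all attributes) holds and {A, D} is a superkey.

Yes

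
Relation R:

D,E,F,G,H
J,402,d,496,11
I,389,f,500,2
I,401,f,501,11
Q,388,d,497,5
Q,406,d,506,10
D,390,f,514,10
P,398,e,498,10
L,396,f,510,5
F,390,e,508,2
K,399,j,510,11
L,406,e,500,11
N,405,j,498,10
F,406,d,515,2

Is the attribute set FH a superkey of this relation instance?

Yes

All 13 rows have distinct FH values, so FH → (all attributes) holds and FH is a superkey.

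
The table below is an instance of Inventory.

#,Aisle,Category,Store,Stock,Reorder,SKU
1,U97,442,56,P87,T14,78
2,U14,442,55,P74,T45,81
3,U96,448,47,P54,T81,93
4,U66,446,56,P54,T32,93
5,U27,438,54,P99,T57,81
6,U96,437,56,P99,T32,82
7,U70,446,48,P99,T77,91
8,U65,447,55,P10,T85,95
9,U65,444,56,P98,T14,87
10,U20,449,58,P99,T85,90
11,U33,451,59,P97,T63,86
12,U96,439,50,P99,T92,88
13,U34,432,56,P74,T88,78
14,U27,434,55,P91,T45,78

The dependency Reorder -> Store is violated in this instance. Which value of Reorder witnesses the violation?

T85

Reorder=T14: rows 1, 9 → Store = 56, 56 ✓
Reorder=T45: rows 2, 14 → Store = 55, 55 ✓
Reorder=T81: row 3 → Store = 47 ✓
Reorder=T32: rows 4, 6 → Store = 56, 56 ✓
Reorder=T57: row 5 → Store = 54 ✓
Reorder=T77: row 7 → Store = 48 ✓
Reorder=T85: rows 8, 10 → Store takes values {55, 58} — violation
Reorder=T63: row 11 → Store = 59 ✓
Reorder=T92: row 12 → Store = 50 ✓
Reorder=T88: row 13 → Store = 56 ✓
The only Reorder value with inconsistent Store is Reorder=T85.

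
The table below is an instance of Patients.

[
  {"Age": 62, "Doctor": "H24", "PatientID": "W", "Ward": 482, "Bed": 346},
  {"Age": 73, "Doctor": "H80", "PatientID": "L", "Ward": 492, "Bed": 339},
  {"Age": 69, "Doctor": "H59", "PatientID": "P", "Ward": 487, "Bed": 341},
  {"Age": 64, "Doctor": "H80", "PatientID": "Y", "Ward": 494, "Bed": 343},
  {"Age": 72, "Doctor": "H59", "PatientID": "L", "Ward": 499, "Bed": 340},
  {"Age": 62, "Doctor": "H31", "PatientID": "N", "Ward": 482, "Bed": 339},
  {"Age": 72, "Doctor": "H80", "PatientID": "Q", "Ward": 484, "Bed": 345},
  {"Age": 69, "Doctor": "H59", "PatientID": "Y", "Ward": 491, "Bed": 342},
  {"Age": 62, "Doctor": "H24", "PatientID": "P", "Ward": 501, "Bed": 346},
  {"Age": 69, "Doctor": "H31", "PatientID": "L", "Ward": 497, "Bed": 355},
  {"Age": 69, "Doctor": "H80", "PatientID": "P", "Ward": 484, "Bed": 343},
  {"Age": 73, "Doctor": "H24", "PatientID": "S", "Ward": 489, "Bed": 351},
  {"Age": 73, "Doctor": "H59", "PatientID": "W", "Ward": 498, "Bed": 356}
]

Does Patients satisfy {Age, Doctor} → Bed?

No

(Age=62, Doctor=H24): 2 rows → Bed = 346, 346 ✓
(Age=73, Doctor=H80): 1 row → Bed = 339 ✓
(Age=69, Doctor=H59): 2 rows → Bed takes values {341, 342} — violation
(Age=64, Doctor=H80): 1 row → Bed = 343 ✓
(Age=72, Doctor=H59): 1 row → Bed = 340 ✓
(Age=62, Doctor=H31): 1 row → Bed = 339 ✓
(Age=72, Doctor=H80): 1 row → Bed = 345 ✓
(Age=69, Doctor=H31): 1 row → Bed = 355 ✓
(Age=69, Doctor=H80): 1 row → Bed = 343 ✓
(Age=73, Doctor=H24): 1 row → Bed = 351 ✓
(Age=73, Doctor=H59): 1 row → Bed = 356 ✓
Two rows agree on {Age, Doctor} but differ on Bed, so {Age, Doctor} → Bed does not hold.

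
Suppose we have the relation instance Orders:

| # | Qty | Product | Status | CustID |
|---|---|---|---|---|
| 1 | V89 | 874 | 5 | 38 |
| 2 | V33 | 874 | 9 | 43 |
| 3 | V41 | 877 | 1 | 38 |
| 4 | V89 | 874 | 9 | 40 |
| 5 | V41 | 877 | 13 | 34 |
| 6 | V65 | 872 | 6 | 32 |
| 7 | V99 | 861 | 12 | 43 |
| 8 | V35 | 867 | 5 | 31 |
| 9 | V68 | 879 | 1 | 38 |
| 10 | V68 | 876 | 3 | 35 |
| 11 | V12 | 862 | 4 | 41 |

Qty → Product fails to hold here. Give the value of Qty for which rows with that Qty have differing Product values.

Qty=V89: rows 1, 4 → Product = 874, 874 ✓
Qty=V33: row 2 → Product = 874 ✓
Qty=V41: rows 3, 5 → Product = 877, 877 ✓
Qty=V65: row 6 → Product = 872 ✓
Qty=V99: row 7 → Product = 861 ✓
Qty=V35: row 8 → Product = 867 ✓
Qty=V68: rows 9, 10 → Product takes values {879, 876} — violation
Qty=V12: row 11 → Product = 862 ✓
The only Qty value with inconsistent Product is Qty=V68.

V68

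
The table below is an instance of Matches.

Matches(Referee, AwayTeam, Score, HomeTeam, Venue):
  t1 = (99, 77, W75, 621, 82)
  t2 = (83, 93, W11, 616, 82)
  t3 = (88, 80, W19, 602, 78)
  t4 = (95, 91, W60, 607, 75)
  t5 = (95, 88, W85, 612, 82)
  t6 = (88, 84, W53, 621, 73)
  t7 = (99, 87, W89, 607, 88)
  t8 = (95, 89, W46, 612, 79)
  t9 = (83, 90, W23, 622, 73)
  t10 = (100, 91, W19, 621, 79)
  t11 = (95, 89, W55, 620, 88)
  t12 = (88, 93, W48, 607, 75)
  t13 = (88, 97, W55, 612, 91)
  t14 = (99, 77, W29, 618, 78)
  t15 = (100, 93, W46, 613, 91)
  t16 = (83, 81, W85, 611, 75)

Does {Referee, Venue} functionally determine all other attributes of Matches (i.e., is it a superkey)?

Yes

All 16 rows have distinct {Referee, Venue} values, so {Referee, Venue} → (all attributes) holds and {Referee, Venue} is a superkey.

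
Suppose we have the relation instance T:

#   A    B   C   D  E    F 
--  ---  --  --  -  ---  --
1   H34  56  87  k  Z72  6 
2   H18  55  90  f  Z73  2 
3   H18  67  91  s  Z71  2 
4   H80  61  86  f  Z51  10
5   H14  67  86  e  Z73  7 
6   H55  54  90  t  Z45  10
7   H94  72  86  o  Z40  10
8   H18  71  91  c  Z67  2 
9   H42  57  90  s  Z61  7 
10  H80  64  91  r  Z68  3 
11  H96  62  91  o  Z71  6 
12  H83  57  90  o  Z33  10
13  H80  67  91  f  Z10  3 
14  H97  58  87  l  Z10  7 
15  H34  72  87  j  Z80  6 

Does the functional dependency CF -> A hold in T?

No

(C=87, F=6): rows 1, 15 → A = H34, H34 ✓
(C=90, F=2): row 2 → A = H18 ✓
(C=91, F=2): rows 3, 8 → A = H18, H18 ✓
(C=86, F=10): rows 4, 7 → A takes values {H80, H94} — violation
(C=86, F=7): row 5 → A = H14 ✓
(C=90, F=10): rows 6, 12 → A takes values {H55, H83} — violation
(C=90, F=7): row 9 → A = H42 ✓
(C=91, F=3): rows 10, 13 → A = H80, H80 ✓
(C=91, F=6): row 11 → A = H96 ✓
(C=87, F=7): row 14 → A = H97 ✓
Two rows agree on CF but differ on A, so CF -> A does not hold.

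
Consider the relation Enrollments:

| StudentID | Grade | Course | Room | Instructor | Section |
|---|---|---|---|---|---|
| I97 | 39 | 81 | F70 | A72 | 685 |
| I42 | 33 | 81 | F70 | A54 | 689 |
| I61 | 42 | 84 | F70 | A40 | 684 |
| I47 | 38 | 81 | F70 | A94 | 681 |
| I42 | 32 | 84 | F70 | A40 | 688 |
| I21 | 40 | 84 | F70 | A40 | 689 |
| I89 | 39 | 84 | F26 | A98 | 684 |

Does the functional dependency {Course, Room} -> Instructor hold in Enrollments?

No

(Course=81, Room=F70): 3 rows → Instructor takes values {A72, A54, A94} — violation
(Course=84, Room=F70): 3 rows → Instructor = A40, A40, A40 ✓
(Course=84, Room=F26): 1 row → Instructor = A98 ✓
Two rows agree on {Course, Room} but differ on Instructor, so {Course, Room} -> Instructor does not hold.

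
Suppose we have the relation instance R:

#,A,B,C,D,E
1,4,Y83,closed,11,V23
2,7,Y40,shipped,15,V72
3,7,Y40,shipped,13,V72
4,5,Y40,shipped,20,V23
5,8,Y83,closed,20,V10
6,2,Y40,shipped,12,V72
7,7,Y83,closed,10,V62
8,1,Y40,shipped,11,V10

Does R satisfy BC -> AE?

(B=Y83, C=closed): rows 1, 5, 7 → {A,E} takes values {(4, V23), (8, V10), (7, V62)} — violation
(B=Y40, C=shipped): rows 2, 3, 4, 6, 8 → {A,E} takes values {(7, V72), (5, V23), (2, V72), (1, V10)} — violation
Two rows agree on BC but differ on AE, so BC -> AE does not hold.

No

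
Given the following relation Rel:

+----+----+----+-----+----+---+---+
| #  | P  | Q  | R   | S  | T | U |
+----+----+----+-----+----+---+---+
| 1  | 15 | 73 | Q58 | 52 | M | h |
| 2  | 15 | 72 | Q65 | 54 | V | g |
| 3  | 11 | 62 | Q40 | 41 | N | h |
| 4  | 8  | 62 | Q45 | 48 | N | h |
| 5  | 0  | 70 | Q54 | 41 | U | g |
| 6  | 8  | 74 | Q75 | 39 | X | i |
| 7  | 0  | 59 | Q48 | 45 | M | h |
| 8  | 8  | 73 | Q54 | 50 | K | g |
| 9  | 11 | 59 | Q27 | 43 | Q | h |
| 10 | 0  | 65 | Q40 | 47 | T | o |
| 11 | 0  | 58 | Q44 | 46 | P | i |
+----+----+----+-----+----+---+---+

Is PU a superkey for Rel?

No

Rows 3 and 9 have the same PU value (P=11, U=h) but are distinct tuples, so PU does not determine every attribute — not a superkey.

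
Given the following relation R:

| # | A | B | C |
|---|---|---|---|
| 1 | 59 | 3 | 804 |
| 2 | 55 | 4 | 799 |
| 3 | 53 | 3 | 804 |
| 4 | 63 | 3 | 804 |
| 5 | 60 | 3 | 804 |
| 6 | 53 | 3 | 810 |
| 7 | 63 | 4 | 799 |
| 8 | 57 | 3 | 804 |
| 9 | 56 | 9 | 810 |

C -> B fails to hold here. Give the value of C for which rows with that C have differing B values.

810

C=804: rows 1, 3, 4, 5, 8 → B = 3, 3, 3, 3, 3 ✓
C=799: rows 2, 7 → B = 4, 4 ✓
C=810: rows 6, 9 → B takes values {3, 9} — violation
The only C value with inconsistent B is C=810.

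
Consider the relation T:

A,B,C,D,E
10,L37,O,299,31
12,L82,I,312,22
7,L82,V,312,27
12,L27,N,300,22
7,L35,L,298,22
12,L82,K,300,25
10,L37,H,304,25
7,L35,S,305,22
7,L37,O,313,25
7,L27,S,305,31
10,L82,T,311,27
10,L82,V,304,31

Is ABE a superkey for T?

Two distinct rows share (A=7, B=L35, E=22), so ABE does not determine every attribute — not a superkey.

No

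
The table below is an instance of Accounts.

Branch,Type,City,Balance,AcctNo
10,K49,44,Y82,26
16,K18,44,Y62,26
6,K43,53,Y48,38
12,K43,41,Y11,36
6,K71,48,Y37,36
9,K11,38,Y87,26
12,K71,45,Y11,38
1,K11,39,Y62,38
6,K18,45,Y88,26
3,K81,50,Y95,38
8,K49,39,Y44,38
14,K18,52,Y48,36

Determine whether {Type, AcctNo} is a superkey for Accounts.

No

Two distinct rows share (Type=K18, AcctNo=26), so {Type, AcctNo} does not determine every attribute — not a superkey.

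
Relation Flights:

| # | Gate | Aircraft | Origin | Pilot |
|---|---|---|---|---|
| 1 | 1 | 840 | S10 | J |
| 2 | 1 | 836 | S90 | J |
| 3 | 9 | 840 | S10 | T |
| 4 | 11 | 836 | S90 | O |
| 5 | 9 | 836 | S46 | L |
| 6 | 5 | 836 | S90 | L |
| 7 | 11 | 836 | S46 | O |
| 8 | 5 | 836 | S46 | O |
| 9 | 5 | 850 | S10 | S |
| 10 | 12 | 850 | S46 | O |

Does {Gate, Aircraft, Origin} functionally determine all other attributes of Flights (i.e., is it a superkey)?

Yes

All 10 rows have distinct {Gate, Aircraft, Origin} values, so {Gate, Aircraft, Origin} → (all attributes) holds and {Gate, Aircraft, Origin} is a superkey.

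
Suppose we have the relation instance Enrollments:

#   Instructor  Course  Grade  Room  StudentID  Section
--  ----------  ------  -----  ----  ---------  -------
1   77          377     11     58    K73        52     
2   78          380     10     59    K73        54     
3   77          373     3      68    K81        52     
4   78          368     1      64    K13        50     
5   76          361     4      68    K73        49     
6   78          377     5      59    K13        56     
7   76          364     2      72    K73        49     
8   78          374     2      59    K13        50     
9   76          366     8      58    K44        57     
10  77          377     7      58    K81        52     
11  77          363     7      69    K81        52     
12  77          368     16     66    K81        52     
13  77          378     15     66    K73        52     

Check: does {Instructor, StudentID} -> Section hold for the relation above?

No

(Instructor=77, StudentID=K73): rows 1, 13 → Section = 52, 52 ✓
(Instructor=78, StudentID=K73): row 2 → Section = 54 ✓
(Instructor=77, StudentID=K81): rows 3, 10, 11, 12 → Section = 52, 52, 52, 52 ✓
(Instructor=78, StudentID=K13): rows 4, 6, 8 → Section takes values {50, 56} — violation
(Instructor=76, StudentID=K73): rows 5, 7 → Section = 49, 49 ✓
(Instructor=76, StudentID=K44): row 9 → Section = 57 ✓
Two rows agree on {Instructor, StudentID} but differ on Section, so {Instructor, StudentID} -> Section does not hold.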